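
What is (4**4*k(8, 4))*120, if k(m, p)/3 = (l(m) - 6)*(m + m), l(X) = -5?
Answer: -16220160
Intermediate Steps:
k(m, p) = -66*m (k(m, p) = 3*((-5 - 6)*(m + m)) = 3*(-22*m) = -66*m)
(4**4*k(8, 4))*120 = (4**4*(-66*8))*120 = (256*(-528))*120 = -135168*120 = -16220160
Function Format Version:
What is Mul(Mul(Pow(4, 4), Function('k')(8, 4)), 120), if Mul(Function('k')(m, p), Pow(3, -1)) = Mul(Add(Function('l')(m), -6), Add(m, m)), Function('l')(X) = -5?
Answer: -16220160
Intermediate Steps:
Function('k')(m, p) = Mul(-66, m) (Function('k')(m, p) = Mul(3, Mul(Add(-5, -6), Add(m, m))) = Mul(3, Mul(-11, Mul(2, m))) = Mul(3, Mul(-22, m)) = Mul(-66, m))
Mul(Mul(Pow(4, 4), Function('k')(8, 4)), 120) = Mul(Mul(Pow(4, 4), Mul(-66, 8)), 120) = Mul(Mul(256, -528), 120) = Mul(-135168, 120) = -16220160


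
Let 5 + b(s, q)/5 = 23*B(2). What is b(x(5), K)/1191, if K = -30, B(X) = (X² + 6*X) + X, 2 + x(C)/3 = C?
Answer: 2045/1191 ≈ 1.7170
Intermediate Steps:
x(C) = -6 + 3*C
B(X) = X² + 7*X
b(s, q) = 2045 (b(s, q) = -25 + 5*(23*(2*(7 + 2))) = -25 + 5*(23*(2*9)) = -25 + 5*(23*18) = -25 + 5*414 = -25 + 2070 = 2045)
b(x(5), K)/1191 = 2045/1191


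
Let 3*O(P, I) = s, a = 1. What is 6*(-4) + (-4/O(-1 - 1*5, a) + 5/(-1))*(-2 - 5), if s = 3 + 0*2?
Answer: 39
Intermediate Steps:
s = 3 (s = 3 + 0 = 3)
O(P, I) = 1 (O(P, I) = (⅓)*3 = 1)
6*(-4) + (-4/O(-1 - 1*5, a) + 5/(-1))*(-2 - 5) = 6*(-4) + (-4/1 + 5/(-1))*(-2 - 5) = -24 + (-4*1 + 5*(-1))*(-7) = -24 + (-4 - 5)*(-7) = -24 - 9*(-7) = -24 + 63 = 39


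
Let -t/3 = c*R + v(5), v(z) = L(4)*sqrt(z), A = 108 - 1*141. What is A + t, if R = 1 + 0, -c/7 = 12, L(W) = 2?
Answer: 219 - 6*sqrt(5) ≈ 205.58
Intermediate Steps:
A = -33 (A = 108 - 141 = -33)
c = -84 (c = -7*12 = -84)
v(z) = 2*sqrt(z)
R = 1
t = 252 - 6*sqrt(5) (t = -3*(-84*1 + 2*sqrt(5)) = -3*(-84 + 2*sqrt(5)) = 252 - 6*sqrt(5) ≈ 238.58)
A + t = -33 + (252 - 6*sqrt(5)) = 219 - 6*sqrt(5)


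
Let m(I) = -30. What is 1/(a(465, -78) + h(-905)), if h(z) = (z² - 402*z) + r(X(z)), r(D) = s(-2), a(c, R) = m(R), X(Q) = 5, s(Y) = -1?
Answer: 1/1182804 ≈ 8.4545e-7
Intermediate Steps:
a(c, R) = -30
r(D) = -1
h(z) = -1 + z² - 402*z (h(z) = (z² - 402*z) - 1 = -1 + z² - 402*z)
1/(a(465, -78) + h(-905)) = 1/(-30 + (-1 + (-905)² - 402*(-905))) = 1/(-30 + (-1 + 819025 + 363810)) = 1/(-30 + 1182834) = 1/1182804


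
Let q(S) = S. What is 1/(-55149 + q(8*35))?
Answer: -1/54869 ≈ -1.8225e-5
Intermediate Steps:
1/(-55149 + q(8*35)) = 1/(-55149 + 8*35) = 1/(-55149 + 280) = 1/(-54869) = -1/54869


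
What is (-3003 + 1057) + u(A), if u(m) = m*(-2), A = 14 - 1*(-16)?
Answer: -2006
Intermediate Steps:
A = 30 (A = 14 + 16 = 30)
u(m) = -2*m
(-3003 + 1057) + u(A) = (-3003 + 1057) - 2*30 = -1946 - 60 = -2006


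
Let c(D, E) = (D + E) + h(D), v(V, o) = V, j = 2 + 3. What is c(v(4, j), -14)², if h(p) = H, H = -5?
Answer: 225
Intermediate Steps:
j = 5
h(p) = -5
c(D, E) = -5 + D + E (c(D, E) = (D + E) - 5 = -5 + D + E)
c(v(4, j), -14)² = (-5 + 4 - 14)² = (-15)² = 225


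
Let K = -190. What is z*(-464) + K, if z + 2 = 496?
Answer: -229406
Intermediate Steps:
z = 494 (z = -2 + 496 = 494)
z*(-464) + K = 494*(-464) - 190 = -229216 - 190 = -229406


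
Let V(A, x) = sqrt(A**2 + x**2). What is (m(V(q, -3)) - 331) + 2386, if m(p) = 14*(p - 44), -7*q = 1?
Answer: 1439 + 2*sqrt(442) ≈ 1481.0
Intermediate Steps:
q = -1/7 (q = -1/7*1 = -1/7 ≈ -0.14286)
m(p) = -616 + 14*p (m(p) = 14*(-44 + p) = -616 + 14*p)
(m(V(q, -3)) - 331) + 2386 = ((-616 + 14*sqrt((-1/7)**2 + (-3)**2)) - 331) + 2386 = ((-616 + 14*sqrt(1/49 + 9)) - 331) + 2386 = ((-616 + 14*sqrt(442/49)) - 331) + 2386 = ((-616 + 14*(sqrt(442)/7)) - 331) + 2386 = ((-616 + 2*sqrt(442)) - 331) + 2386 = (-947 + 2*sqrt(442)) + 2386 = 1439 + 2*sqrt(442)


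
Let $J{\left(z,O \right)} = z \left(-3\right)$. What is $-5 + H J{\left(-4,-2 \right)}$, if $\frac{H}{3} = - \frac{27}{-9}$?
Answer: $103$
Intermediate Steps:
$J{\left(z,O \right)} = - 3 z$
$H = 9$ ($H = 3 \left(- \frac{27}{-9}\right) = 3 \left(\left(-27\right) \left(- \frac{1}{9}\right)\right) = 3 \cdot 3 = 9$)
$-5 + H J{\left(-4,-2 \right)} = -5 + 9 \left(\left(-3\right) \left(-4\right)\right) = -5 + 9 \cdot 12 = -5 + 108 = 103$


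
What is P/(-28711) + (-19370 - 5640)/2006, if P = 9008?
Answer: -368066079/28797133 ≈ -12.781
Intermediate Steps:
P/(-28711) + (-19370 - 5640)/2006 = 9008/(-28711) + (-19370 - 5640)/2006 = 9008*(-1/28711) - 25010*1/2006 = -9008/28711 - 12505/1003 = -368066079/28797133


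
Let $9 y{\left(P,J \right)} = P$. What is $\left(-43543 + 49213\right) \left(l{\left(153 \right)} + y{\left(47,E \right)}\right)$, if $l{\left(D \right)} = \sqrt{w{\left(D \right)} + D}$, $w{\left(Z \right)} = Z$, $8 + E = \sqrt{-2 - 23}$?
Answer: $29610 + 17010 \sqrt{34} \approx 1.2879 \cdot 10^{5}$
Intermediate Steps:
$E = -8 + 5 i$ ($E = -8 + \sqrt{-2 - 23} = -8 + \sqrt{-25} = -8 + 5 i \approx -8.0 + 5.0 i$)
$y{\left(P,J \right)} = \frac{P}{9}$
$l{\left(D \right)} = \sqrt{2} \sqrt{D}$ ($l{\left(D \right)} = \sqrt{D + D} = \sqrt{2 D} = \sqrt{2} \sqrt{D}$)
$\left(-43543 + 49213\right) \left(l{\left(153 \right)} + y{\left(47,E \right)}\right) = \left(-43543 + 49213\right) \left(\sqrt{2} \sqrt{153} + \frac{1}{9} \cdot 47\right) = 5670 \left(\sqrt{2} \cdot 3 \sqrt{17} + \frac{47}{9}\right) = 5670 \left(3 \sqrt{34} + \frac{47}{9}\right) = 5670 \left(\frac{47}{9} + 3 \sqrt{34}\right) = 29610 + 17010 \sqrt{34}$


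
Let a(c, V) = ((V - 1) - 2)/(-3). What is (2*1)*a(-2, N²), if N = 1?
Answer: 4/3 ≈ 1.3333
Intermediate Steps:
a(c, V) = 1 - V/3 (a(c, V) = ((-1 + V) - 2)*(-⅓) = (-3 + V)*(-⅓) = 1 - V/3)
(2*1)*a(-2, N²) = (2*1)*(1 - ⅓*1²) = 2*(1 - ⅓*1) = 2*(1 - ⅓) = 2*(⅔) = 4/3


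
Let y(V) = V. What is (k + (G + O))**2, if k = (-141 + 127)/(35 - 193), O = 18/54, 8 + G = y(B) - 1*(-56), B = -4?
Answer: 110838784/56169 ≈ 1973.3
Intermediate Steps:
G = 44 (G = -8 + (-4 - 1*(-56)) = -8 + (-4 + 56) = -8 + 52 = 44)
O = 1/3 (O = 18*(1/54) = 1/3 ≈ 0.33333)
k = 7/79 (k = -14/(-158) = -14*(-1/158) = 7/79 ≈ 0.088608)
(k + (G + O))**2 = (7/79 + (44 + 1/3))**2 = (7/79 + 133/3)**2 = (10528/237)**2 = 110838784/56169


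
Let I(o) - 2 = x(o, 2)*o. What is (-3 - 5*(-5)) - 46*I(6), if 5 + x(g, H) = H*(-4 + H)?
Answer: 2414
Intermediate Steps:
x(g, H) = -5 + H*(-4 + H)
I(o) = 2 - 9*o (I(o) = 2 + (-5 + 2² - 4*2)*o = 2 + (-5 + 4 - 8)*o = 2 - 9*o)
(-3 - 5*(-5)) - 46*I(6) = (-3 - 5*(-5)) - 46*(2 - 9*6) = (-3 + 25) - 46*(2 - 54) = 22 - 46*(-52) = 22 + 2392 = 2414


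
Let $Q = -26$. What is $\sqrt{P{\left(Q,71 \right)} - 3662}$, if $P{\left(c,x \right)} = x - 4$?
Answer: $i \sqrt{3595} \approx 59.958 i$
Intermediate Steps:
$P{\left(c,x \right)} = -4 + x$
$\sqrt{P{\left(Q,71 \right)} - 3662} = \sqrt{\left(-4 + 71\right) - 3662} = \sqrt{67 - 3662} = \sqrt{-3595} = i \sqrt{3595}$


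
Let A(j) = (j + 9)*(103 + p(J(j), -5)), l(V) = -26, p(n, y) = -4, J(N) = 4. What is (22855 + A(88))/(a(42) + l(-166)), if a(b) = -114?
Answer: -16229/70 ≈ -231.84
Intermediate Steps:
A(j) = 891 + 99*j (A(j) = (j + 9)*(103 - 4) = (9 + j)*99 = 891 + 99*j)
(22855 + A(88))/(a(42) + l(-166)) = (22855 + (891 + 99*88))/(-114 - 26) = (22855 + (891 + 8712))/(-140) = (22855 + 9603)*(-1/140) = 32458*(-1/140) = -16229/70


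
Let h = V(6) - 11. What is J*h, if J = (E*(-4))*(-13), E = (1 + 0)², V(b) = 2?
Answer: -468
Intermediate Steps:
E = 1 (E = 1² = 1)
h = -9 (h = 2 - 11 = -9)
J = 52 (J = (1*(-4))*(-13) = -4*(-13) = 52)
J*h = 52*(-9) = -468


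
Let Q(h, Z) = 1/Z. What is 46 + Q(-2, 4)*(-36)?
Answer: 37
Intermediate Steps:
46 + Q(-2, 4)*(-36) = 46 - 36/4 = 46 + (1/4)*(-36) = 46 - 9 = 37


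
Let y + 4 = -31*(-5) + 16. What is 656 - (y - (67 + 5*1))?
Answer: 561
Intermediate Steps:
y = 167 (y = -4 + (-31*(-5) + 16) = -4 + (155 + 16) = -4 + 171 = 167)
656 - (y - (67 + 5*1)) = 656 - (167 - (67 + 5*1)) = 656 - (167 - (67 + 5)) = 656 - (167 - 1*72) = 656 - (167 - 72) = 656 - 1*95 = 656 - 95 = 561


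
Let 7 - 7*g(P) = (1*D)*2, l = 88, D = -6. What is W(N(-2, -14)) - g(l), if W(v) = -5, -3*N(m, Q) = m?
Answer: -54/7 ≈ -7.7143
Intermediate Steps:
N(m, Q) = -m/3
g(P) = 19/7 (g(P) = 1 - 1*(-6)*2/7 = 1 - (-6)*2/7 = 1 - ⅐*(-12) = 1 + 12/7 = 19/7)
W(N(-2, -14)) - g(l) = -5 - 1*19/7 = -5 - 19/7 = -54/7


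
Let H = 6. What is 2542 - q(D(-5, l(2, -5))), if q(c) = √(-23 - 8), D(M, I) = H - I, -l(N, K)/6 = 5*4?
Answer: 2542 - I*√31 ≈ 2542.0 - 5.5678*I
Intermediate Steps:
l(N, K) = -120 (l(N, K) = -30*4 = -6*20 = -120)
D(M, I) = 6 - I
q(c) = I*√31 (q(c) = √(-31) = I*√31)
2542 - q(D(-5, l(2, -5))) = 2542 - I*√31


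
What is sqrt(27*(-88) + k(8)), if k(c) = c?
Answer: 8*I*sqrt(37) ≈ 48.662*I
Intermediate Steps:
sqrt(27*(-88) + k(8)) = sqrt(27*(-88) + 8) = sqrt(-2376 + 8) = sqrt(-2368) = 8*I*sqrt(37)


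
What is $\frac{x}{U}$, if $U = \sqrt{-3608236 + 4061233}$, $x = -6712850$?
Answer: $- \frac{6712850 \sqrt{50333}}{150999} \approx -9973.8$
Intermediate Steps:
$U = 3 \sqrt{50333}$ ($U = \sqrt{452997} = 3 \sqrt{50333} \approx 673.05$)
$\frac{x}{U} = - \frac{6712850}{3 \sqrt{50333}} = - 6712850 \frac{\sqrt{50333}}{150999} = - \frac{6712850 \sqrt{50333}}{150999}$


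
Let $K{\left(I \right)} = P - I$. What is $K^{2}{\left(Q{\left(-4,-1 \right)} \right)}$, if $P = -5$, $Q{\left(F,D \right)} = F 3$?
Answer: $49$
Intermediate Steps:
$Q{\left(F,D \right)} = 3 F$
$K{\left(I \right)} = -5 - I$
$K^{2}{\left(Q{\left(-4,-1 \right)} \right)} = \left(-5 - 3 \left(-4\right)\right)^{2} = \left(-5 - -12\right)^{2} = \left(-5 + 12\right)^{2} = 7^{2} = 49$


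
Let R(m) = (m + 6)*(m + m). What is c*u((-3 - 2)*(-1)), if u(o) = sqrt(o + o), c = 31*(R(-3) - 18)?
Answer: -1116*sqrt(10) ≈ -3529.1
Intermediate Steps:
R(m) = 2*m*(6 + m) (R(m) = (6 + m)*(2*m) = 2*m*(6 + m))
c = -1116 (c = 31*(2*(-3)*(6 - 3) - 18) = 31*(2*(-3)*3 - 18) = 31*(-18 - 18) = 31*(-36) = -1116)
u(o) = sqrt(2)*sqrt(o) (u(o) = sqrt(2*o) = sqrt(2)*sqrt(o))
c*u((-3 - 2)*(-1)) = -1116*sqrt(2)*sqrt((-3 - 2)*(-1)) = -1116*sqrt(2)*sqrt(-5*(-1)) = -1116*sqrt(2)*sqrt(5) = -1116*sqrt(10)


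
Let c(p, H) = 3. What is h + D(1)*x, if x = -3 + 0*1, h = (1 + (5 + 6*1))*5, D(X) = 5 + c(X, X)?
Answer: 36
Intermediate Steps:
D(X) = 8 (D(X) = 5 + 3 = 8)
h = 60 (h = (1 + (5 + 6))*5 = (1 + 11)*5 = 12*5 = 60)
x = -3 (x = -3 + 0 = -3)
h + D(1)*x = 60 + 8*(-3) = 60 - 24 = 36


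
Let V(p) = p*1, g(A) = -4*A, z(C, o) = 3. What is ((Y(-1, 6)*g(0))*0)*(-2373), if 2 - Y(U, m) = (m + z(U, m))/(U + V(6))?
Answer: 0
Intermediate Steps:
V(p) = p
Y(U, m) = 2 - (3 + m)/(6 + U) (Y(U, m) = 2 - (m + 3)/(U + 6) = 2 - (3 + m)/(6 + U))
((Y(-1, 6)*g(0))*0)*(-2373) = ((((9 - 1*6 + 2*(-1))/(6 - 1))*(-4*0))*0)*(-2373) = ((((9 - 6 - 2)/5)*0)*0)*(-2373) = ((((⅕)*1)*0)*0)*(-2373) = (((⅕)*0)*0)*(-2373) = (0*0)*(-2373) = 0*(-2373) = 0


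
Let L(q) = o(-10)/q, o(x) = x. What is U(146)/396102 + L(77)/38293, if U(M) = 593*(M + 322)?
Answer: 19483154332/27807878791 ≈ 0.70063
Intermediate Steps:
U(M) = 190946 + 593*M (U(M) = 593*(322 + M) = 190946 + 593*M)
L(q) = -10/q
U(146)/396102 + L(77)/38293 = (190946 + 593*146)/396102 - 10/77/38293 = (190946 + 86578)*(1/396102) - 10*1/77*(1/38293) = 277524*(1/396102) - 10/77*1/38293 = 46254/66017 - 10/2948561 = 19483154332/27807878791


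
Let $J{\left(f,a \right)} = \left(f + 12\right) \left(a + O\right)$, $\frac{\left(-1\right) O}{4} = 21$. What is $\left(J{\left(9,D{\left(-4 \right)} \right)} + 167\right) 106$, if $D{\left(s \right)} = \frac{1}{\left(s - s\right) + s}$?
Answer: $- \frac{339677}{2} \approx -1.6984 \cdot 10^{5}$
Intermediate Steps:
$O = -84$ ($O = \left(-4\right) 21 = -84$)
$D{\left(s \right)} = \frac{1}{s}$ ($D{\left(s \right)} = \frac{1}{0 + s} = \frac{1}{s}$)
$J{\left(f,a \right)} = \left(-84 + a\right) \left(12 + f\right)$ ($J{\left(f,a \right)} = \left(f + 12\right) \left(a - 84\right) = \left(12 + f\right) \left(-84 + a\right) = \left(-84 + a\right) \left(12 + f\right)$)
$\left(J{\left(9,D{\left(-4 \right)} \right)} + 167\right) 106 = \left(\left(-1008 - 756 + \frac{12}{-4} + \frac{1}{-4} \cdot 9\right) + 167\right) 106 = \left(\left(-1008 - 756 + 12 \left(- \frac{1}{4}\right) - \frac{9}{4}\right) + 167\right) 106 = \left(\left(-1008 - 756 - 3 - \frac{9}{4}\right) + 167\right) 106 = \left(- \frac{7077}{4} + 167\right) 106 = \left(- \frac{6409}{4}\right) 106 = - \frac{339677}{2}$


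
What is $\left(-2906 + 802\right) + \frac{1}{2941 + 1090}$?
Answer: $- \frac{8481223}{4031} \approx -2104.0$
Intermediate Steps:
$\left(-2906 + 802\right) + \frac{1}{2941 + 1090} = -2104 + \frac{1}{4031} = - \frac{8481223}{4031}$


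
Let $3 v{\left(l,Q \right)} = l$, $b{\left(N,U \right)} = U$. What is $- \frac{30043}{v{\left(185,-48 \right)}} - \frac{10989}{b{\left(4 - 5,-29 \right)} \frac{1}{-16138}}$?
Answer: $- \frac{32810602911}{5365} \approx -6.1157 \cdot 10^{6}$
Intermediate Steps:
$v{\left(l,Q \right)} = \frac{l}{3}$
$- \frac{30043}{v{\left(185,-48 \right)}} - \frac{10989}{b{\left(4 - 5,-29 \right)} \frac{1}{-16138}} = - \frac{30043}{\frac{1}{3} \cdot 185} - \frac{10989}{\left(-29\right) \frac{1}{-16138}} = - \frac{30043}{\frac{185}{3}} - \frac{10989}{\left(-29\right) \left(- \frac{1}{16138}\right)} = \left(-30043\right) \frac{3}{185} - \frac{10989}{\frac{29}{16138}} = - \frac{90129}{185} - \frac{177340482}{29} = - \frac{32810602911}{5365}$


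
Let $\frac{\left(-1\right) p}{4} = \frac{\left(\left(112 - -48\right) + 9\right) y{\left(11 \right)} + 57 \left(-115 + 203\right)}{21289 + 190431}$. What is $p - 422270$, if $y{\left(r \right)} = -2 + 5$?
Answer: $- \frac{22350756623}{52930} \approx -4.2227 \cdot 10^{5}$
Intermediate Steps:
$y{\left(r \right)} = 3$
$p = - \frac{5523}{52930}$ ($p = - 4 \frac{\left(\left(112 - -48\right) + 9\right) 3 + 57 \left(-115 + 203\right)}{21289 + 190431} = - 4 \frac{\left(\left(112 + 48\right) + 9\right) 3 + 57 \cdot 88}{211720} = - 4 \left(\left(160 + 9\right) 3 + 5016\right) \frac{1}{211720} = - 4 \left(169 \cdot 3 + 5016\right) \frac{1}{211720} = - 4 \left(507 + 5016\right) \frac{1}{211720} = - 4 \cdot 5523 \cdot \frac{1}{211720} = \left(-4\right) \frac{5523}{211720} = - \frac{5523}{52930} \approx -0.10435$)
$p - 422270 = - \frac{5523}{52930} - 422270 = - \frac{22350756623}{52930}$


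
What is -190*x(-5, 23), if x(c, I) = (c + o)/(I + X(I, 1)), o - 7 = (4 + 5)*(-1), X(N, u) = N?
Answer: 665/23 ≈ 28.913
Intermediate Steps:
o = -2 (o = 7 + (4 + 5)*(-1) = 7 + 9*(-1) = 7 - 9 = -2)
x(c, I) = (-2 + c)/(2*I) (x(c, I) = (c - 2)/(I + I) = (-2 + c)/((2*I)) = (-2 + c)*(1/(2*I)) = (-2 + c)/(2*I))
-190*x(-5, 23) = -95*(-2 - 5)/23 = -95*(-7)/23 = -190*(-7/46) = 665/23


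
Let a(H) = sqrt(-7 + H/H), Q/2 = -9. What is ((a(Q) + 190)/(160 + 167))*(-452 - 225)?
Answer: -128630/327 - 677*I*sqrt(6)/327 ≈ -393.36 - 5.0713*I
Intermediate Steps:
Q = -18 (Q = 2*(-9) = -18)
a(H) = I*sqrt(6) (a(H) = sqrt(-7 + 1) = sqrt(-6) = I*sqrt(6))
((a(Q) + 190)/(160 + 167))*(-452 - 225) = ((I*sqrt(6) + 190)/(160 + 167))*(-452 - 225) = ((190 + I*sqrt(6))/327)*(-677) = ((190 + I*sqrt(6))*(1/327))*(-677) = (190/327 + I*sqrt(6)/327)*(-677) = -128630/327 - 677*I*sqrt(6)/327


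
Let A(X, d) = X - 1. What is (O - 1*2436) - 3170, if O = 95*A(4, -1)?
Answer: -5321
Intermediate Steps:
A(X, d) = -1 + X
O = 285 (O = 95*(-1 + 4) = 95*3 = 285)
(O - 1*2436) - 3170 = (285 - 1*2436) - 3170 = (285 - 2436) - 3170 = -2151 - 3170 = -5321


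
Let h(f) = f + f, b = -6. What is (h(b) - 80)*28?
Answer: -2576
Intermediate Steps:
h(f) = 2*f
(h(b) - 80)*28 = (2*(-6) - 80)*28 = (-12 - 80)*28 = -92*28 = -2576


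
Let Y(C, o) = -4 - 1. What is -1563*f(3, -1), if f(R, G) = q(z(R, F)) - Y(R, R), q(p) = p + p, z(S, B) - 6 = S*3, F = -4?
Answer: -54705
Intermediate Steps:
Y(C, o) = -5
z(S, B) = 6 + 3*S (z(S, B) = 6 + S*3 = 6 + 3*S)
q(p) = 2*p
f(R, G) = 17 + 6*R (f(R, G) = 2*(6 + 3*R) - 1*(-5) = (12 + 6*R) + 5 = 17 + 6*R)
-1563*f(3, -1) = -1563*(17 + 6*3) = -1563*(17 + 18) = -1563*35 = -54705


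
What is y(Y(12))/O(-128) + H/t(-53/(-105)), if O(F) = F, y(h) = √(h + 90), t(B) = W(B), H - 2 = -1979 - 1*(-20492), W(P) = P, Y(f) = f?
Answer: 1944075/53 - √102/128 ≈ 36681.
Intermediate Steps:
H = 18515 (H = 2 + (-1979 - 1*(-20492)) = 2 + (-1979 + 20492) = 2 + 18513 = 18515)
t(B) = B
y(h) = √(90 + h)
y(Y(12))/O(-128) + H/t(-53/(-105)) = √(90 + 12)/(-128) + 18515/((-53/(-105))) = √102*(-1/128) + 18515/((-53*(-1/105))) = -√102/128 + 18515/(53/105) = -√102/128 + 18515*(105/53) = -√102/128 + 1944075/53 = 1944075/53 - √102/128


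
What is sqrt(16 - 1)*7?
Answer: 7*sqrt(15) ≈ 27.111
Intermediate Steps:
sqrt(16 - 1)*7 = sqrt(15)*7 = 7*sqrt(15)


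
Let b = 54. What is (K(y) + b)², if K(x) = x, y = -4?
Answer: 2500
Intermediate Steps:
(K(y) + b)² = (-4 + 54)² = 50² = 2500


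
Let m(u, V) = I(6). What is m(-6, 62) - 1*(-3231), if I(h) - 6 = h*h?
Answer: 3273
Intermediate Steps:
I(h) = 6 + h**2 (I(h) = 6 + h*h = 6 + h**2)
m(u, V) = 42 (m(u, V) = 6 + 6**2 = 6 + 36 = 42)
m(-6, 62) - 1*(-3231) = 42 - 1*(-3231) = 42 + 3231 = 3273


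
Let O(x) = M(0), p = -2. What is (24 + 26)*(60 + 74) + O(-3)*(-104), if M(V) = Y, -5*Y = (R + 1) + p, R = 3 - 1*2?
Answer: 6700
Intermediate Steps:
R = 1 (R = 3 - 2 = 1)
Y = 0 (Y = -((1 + 1) - 2)/5 = -(2 - 2)/5 = -1/5*0 = 0)
M(V) = 0
O(x) = 0
(24 + 26)*(60 + 74) + O(-3)*(-104) = (24 + 26)*(60 + 74) + 0*(-104) = 50*134 + 0 = 6700 + 0 = 6700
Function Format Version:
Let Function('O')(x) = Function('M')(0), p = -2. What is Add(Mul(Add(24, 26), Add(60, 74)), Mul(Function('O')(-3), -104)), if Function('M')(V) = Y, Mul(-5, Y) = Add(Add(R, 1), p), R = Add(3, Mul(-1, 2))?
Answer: 6700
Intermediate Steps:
R = 1 (R = Add(3, -2) = 1)
Y = 0 (Y = Mul(Rational(-1, 5), Add(Add(1, 1), -2)) = Mul(Rational(-1, 5), Add(2, -2)) = Mul(Rational(-1, 5), 0) = 0)
Function('M')(V) = 0
Function('O')(x) = 0
Add(Mul(Add(24, 26), Add(60, 74)), Mul(Function('O')(-3), -104)) = Add(Mul(Add(24, 26), Add(60, 74)), Mul(0, -104)) = Add(Mul(50, 134), 0) = Add(6700, 0) = 6700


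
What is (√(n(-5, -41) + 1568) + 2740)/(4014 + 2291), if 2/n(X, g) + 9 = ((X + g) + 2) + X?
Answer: 548/1261 + √1318659/182845 ≈ 0.44086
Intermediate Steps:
n(X, g) = 2/(-7 + g + 2*X) (n(X, g) = 2/(-9 + (((X + g) + 2) + X)) = 2/(-9 + ((2 + X + g) + X)) = 2/(-9 + (2 + g + 2*X)) = 2/(-7 + g + 2*X))
(√(n(-5, -41) + 1568) + 2740)/(4014 + 2291) = (√(2/(-7 - 41 + 2*(-5)) + 1568) + 2740)/(4014 + 2291) = (√(2/(-7 - 41 - 10) + 1568) + 2740)/6305 = (√(2/(-58) + 1568) + 2740)*(1/6305) = (√(2*(-1/58) + 1568) + 2740)*(1/6305) = (√(-1/29 + 1568) + 2740)*(1/6305) = (√(45471/29) + 2740)*(1/6305) = (√1318659/29 + 2740)*(1/6305) = (2740 + √1318659/29)*(1/6305) = 548/1261 + √1318659/182845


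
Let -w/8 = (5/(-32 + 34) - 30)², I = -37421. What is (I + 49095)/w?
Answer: -5837/3025 ≈ -1.9296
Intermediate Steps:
w = -6050 (w = -8*(5/(-32 + 34) - 30)² = -8*(5/2 - 30)² = -8*(-55/2)² = -8*3025/4 = -6050)
(I + 49095)/w = (-37421 + 49095)/(-6050) = 11674*(-1/6050) = -5837/3025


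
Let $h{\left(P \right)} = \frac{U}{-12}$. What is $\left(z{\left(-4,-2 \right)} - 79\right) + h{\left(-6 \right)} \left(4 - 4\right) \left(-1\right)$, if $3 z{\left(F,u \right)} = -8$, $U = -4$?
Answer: $- \frac{245}{3} \approx -81.667$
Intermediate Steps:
$z{\left(F,u \right)} = - \frac{8}{3}$ ($z{\left(F,u \right)} = \frac{1}{3} \left(-8\right) = - \frac{8}{3}$)
$h{\left(P \right)} = \frac{1}{3}$ ($h{\left(P \right)} = - \frac{4}{-12} = \left(-4\right) \left(- \frac{1}{12}\right) = \frac{1}{3}$)
$\left(z{\left(-4,-2 \right)} - 79\right) + h{\left(-6 \right)} \left(4 - 4\right) \left(-1\right) = \left(- \frac{8}{3} - 79\right) + \frac{\left(4 - 4\right) \left(-1\right)}{3} = - \frac{245}{3} + \frac{0 \left(-1\right)}{3} = - \frac{245}{3} + \frac{1}{3} \cdot 0 = - \frac{245}{3} + 0 = - \frac{245}{3}$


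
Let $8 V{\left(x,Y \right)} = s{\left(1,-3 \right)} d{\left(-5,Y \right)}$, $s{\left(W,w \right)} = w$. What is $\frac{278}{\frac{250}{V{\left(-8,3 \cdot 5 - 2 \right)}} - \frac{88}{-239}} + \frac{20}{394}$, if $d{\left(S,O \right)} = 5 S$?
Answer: $\frac{19730531}{1909324} \approx 10.334$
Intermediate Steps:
$V{\left(x,Y \right)} = \frac{75}{8}$ ($V{\left(x,Y \right)} = \frac{\left(-3\right) 5 \left(-5\right)}{8} = \frac{\left(-3\right) \left(-25\right)}{8} = \frac{1}{8} \cdot 75 = \frac{75}{8}$)
$\frac{278}{\frac{250}{V{\left(-8,3 \cdot 5 - 2 \right)}} - \frac{88}{-239}} + \frac{20}{394} = \frac{278}{\frac{250}{\frac{75}{8}} - \frac{88}{-239}} + \frac{20}{394} = \frac{278}{250 \cdot \frac{8}{75} - - \frac{88}{239}} + 20 \cdot \frac{1}{394} = \frac{278}{\frac{80}{3} + \frac{88}{239}} + \frac{10}{197} = \frac{278}{\frac{19384}{717}} + \frac{10}{197} = 278 \cdot \frac{717}{19384} + \frac{10}{197} = \frac{99663}{9692} + \frac{10}{197} = \frac{19730531}{1909324}$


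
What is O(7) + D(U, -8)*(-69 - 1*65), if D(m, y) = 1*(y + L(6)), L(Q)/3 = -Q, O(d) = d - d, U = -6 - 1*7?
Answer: 3484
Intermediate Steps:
U = -13 (U = -6 - 7 = -13)
O(d) = 0
L(Q) = -3*Q (L(Q) = 3*(-Q) = -3*Q)
D(m, y) = -18 + y (D(m, y) = 1*(y - 3*6) = 1*(y - 18) = 1*(-18 + y) = -18 + y)
O(7) + D(U, -8)*(-69 - 1*65) = 0 + (-18 - 8)*(-69 - 1*65) = 0 - 26*(-69 - 65) = 0 - 26*(-134) = 0 + 3484 = 3484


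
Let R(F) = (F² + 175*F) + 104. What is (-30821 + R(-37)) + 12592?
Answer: -23231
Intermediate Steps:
R(F) = 104 + F² + 175*F
(-30821 + R(-37)) + 12592 = (-30821 + (104 + (-37)² + 175*(-37))) + 12592 = (-30821 + (104 + 1369 - 6475)) + 12592 = (-30821 - 5002) + 12592 = -35823 + 12592 = -23231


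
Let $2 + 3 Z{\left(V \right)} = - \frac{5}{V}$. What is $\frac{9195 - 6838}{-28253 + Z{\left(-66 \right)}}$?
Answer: $- \frac{466686}{5594221} \approx -0.083423$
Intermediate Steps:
$Z{\left(V \right)} = - \frac{2}{3} - \frac{5}{3 V}$ ($Z{\left(V \right)} = - \frac{2}{3} + \frac{\left(-5\right) \frac{1}{V}}{3} = - \frac{2}{3} - \frac{5}{3 V}$)
$\frac{9195 - 6838}{-28253 + Z{\left(-66 \right)}} = \frac{9195 - 6838}{-28253 + \frac{-5 - -132}{3 \left(-66\right)}} = \frac{2357}{-28253 + \frac{1}{3} \left(- \frac{1}{66}\right) \left(-5 + 132\right)} = \frac{2357}{-28253 + \frac{1}{3} \left(- \frac{1}{66}\right) 127} = \frac{2357}{-28253 - \frac{127}{198}} = \frac{2357}{- \frac{5594221}{198}} = 2357 \left(- \frac{198}{5594221}\right) = - \frac{466686}{5594221}$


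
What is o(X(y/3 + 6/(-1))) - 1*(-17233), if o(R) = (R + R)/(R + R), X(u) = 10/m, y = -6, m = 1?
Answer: 17234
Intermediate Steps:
X(u) = 10 (X(u) = 10/1 = 10*1 = 10)
o(R) = 1 (o(R) = (2*R)/((2*R)) = (2*R)*(1/(2*R)) = 1)
o(X(y/3 + 6/(-1))) - 1*(-17233) = 1 - 1*(-17233) = 1 + 17233 = 17234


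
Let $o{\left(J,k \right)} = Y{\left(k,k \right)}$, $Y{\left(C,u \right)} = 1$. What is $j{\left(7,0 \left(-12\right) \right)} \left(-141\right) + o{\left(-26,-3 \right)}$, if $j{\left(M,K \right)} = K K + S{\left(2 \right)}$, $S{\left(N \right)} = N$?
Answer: $-281$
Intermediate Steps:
$o{\left(J,k \right)} = 1$
$j{\left(M,K \right)} = 2 + K^{2}$ ($j{\left(M,K \right)} = K K + 2 = K^{2} + 2 = 2 + K^{2}$)
$j{\left(7,0 \left(-12\right) \right)} \left(-141\right) + o{\left(-26,-3 \right)} = \left(2 + \left(0 \left(-12\right)\right)^{2}\right) \left(-141\right) + 1 = \left(2 + 0^{2}\right) \left(-141\right) + 1 = \left(2 + 0\right) \left(-141\right) + 1 = 2 \left(-141\right) + 1 = -282 + 1 = -281$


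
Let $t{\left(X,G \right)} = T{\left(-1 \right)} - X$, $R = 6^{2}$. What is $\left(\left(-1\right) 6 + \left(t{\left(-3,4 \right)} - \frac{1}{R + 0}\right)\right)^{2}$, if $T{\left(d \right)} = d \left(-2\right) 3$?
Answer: $\frac{11449}{1296} \approx 8.8341$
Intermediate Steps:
$R = 36$
$T{\left(d \right)} = - 6 d$ ($T{\left(d \right)} = - 2 d 3 = - 6 d$)
$t{\left(X,G \right)} = 6 - X$ ($t{\left(X,G \right)} = \left(-6\right) \left(-1\right) - X = 6 - X$)
$\left(\left(-1\right) 6 + \left(t{\left(-3,4 \right)} - \frac{1}{R + 0}\right)\right)^{2} = \left(\left(-1\right) 6 + \left(\left(6 - -3\right) - \frac{1}{36 + 0}\right)\right)^{2} = \left(-6 + \left(\left(6 + 3\right) - \frac{1}{36}\right)\right)^{2} = \left(-6 + \left(9 - \frac{1}{36}\right)\right)^{2} = \left(-6 + \frac{323}{36}\right)^{2} = \left(\frac{107}{36}\right)^{2} = \frac{11449}{1296}$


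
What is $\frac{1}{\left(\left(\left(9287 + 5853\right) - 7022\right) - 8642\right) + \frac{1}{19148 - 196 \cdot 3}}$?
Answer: $- \frac{18560}{9725439} \approx -0.0019084$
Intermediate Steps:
$\frac{1}{\left(\left(\left(9287 + 5853\right) - 7022\right) - 8642\right) + \frac{1}{19148 - 196 \cdot 3}} = \frac{1}{\left(\left(15140 - 7022\right) - 8642\right) + \frac{1}{19148 - 588}} = \frac{1}{\left(8118 - 8642\right) + \frac{1}{19148 - 588}} = \frac{1}{-524 + \frac{1}{18560}} = \frac{1}{- \frac{9725439}{18560}} = - \frac{18560}{9725439}$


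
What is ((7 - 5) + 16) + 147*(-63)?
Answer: -9243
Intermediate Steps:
((7 - 5) + 16) + 147*(-63) = (2 + 16) - 9261 = 18 - 9261 = -9243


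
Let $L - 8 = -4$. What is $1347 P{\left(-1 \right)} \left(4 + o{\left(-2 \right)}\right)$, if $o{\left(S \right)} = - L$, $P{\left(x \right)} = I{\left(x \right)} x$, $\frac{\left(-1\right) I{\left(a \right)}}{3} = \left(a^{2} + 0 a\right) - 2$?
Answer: $0$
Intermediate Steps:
$I{\left(a \right)} = 6 - 3 a^{2}$ ($I{\left(a \right)} = - 3 \left(\left(a^{2} + 0 a\right) - 2\right) = - 3 \left(\left(a^{2} + 0\right) - 2\right) = - 3 \left(a^{2} - 2\right) = - 3 \left(-2 + a^{2}\right) = 6 - 3 a^{2}$)
$L = 4$ ($L = 8 - 4 = 4$)
$P{\left(x \right)} = x \left(6 - 3 x^{2}\right)$ ($P{\left(x \right)} = \left(6 - 3 x^{2}\right) x = x \left(6 - 3 x^{2}\right)$)
$o{\left(S \right)} = -4$ ($o{\left(S \right)} = \left(-1\right) 4 = -4$)
$1347 P{\left(-1 \right)} \left(4 + o{\left(-2 \right)}\right) = 1347 \cdot 3 \left(-1\right) \left(2 - \left(-1\right)^{2}\right) \left(4 - 4\right) = 1347 \cdot 3 \left(-1\right) \left(2 - 1\right) 0 = 1347 \cdot 3 \left(-1\right) 1 \cdot 0 = 1347 \left(\left(-3\right) 0\right) = 1347 \cdot 0 = 0$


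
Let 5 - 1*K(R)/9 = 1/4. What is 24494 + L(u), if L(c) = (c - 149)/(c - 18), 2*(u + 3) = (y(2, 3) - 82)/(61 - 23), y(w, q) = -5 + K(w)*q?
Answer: 152374229/6219 ≈ 24501.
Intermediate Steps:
K(R) = 171/4 (K(R) = 45 - 9/4 = 171/4)
y(w, q) = -5 + 171*q/4
u = -747/304 (u = -3 + (((-5 + (171/4)*3) - 82)/(61 - 23))/2 = -3 + (((-5 + 513/4) - 82)/38)/2 = -3 + ((493/4 - 82)*(1/38))/2 = -3 + ((165/4)*(1/38))/2 = -3 + (1/2)*(165/152) = -3 + 165/304 = -747/304 ≈ -2.4572)
L(c) = (-149 + c)/(-18 + c)
24494 + L(u) = 24494 + (-149 - 747/304)/(-18 - 747/304) = 24494 - 46043/304/(-6219/304) = 24494 - 304/6219*(-46043/304) = 24494 + 46043/6219 = 152374229/6219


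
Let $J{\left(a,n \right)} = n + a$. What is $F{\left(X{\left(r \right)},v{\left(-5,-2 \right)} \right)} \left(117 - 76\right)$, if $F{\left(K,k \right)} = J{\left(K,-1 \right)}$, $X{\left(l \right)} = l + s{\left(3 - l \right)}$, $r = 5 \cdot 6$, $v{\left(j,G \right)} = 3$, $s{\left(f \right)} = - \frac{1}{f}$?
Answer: $\frac{32144}{27} \approx 1190.5$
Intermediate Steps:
$r = 30$
$X{\left(l \right)} = l - \frac{1}{3 - l}$
$J{\left(a,n \right)} = a + n$
$F{\left(K,k \right)} = -1 + K$ ($F{\left(K,k \right)} = K - 1 = -1 + K$)
$F{\left(X{\left(r \right)},v{\left(-5,-2 \right)} \right)} \left(117 - 76\right) = \left(-1 + \frac{1 + 30 \left(-3 + 30\right)}{-3 + 30}\right) \left(117 - 76\right) = \left(-1 + \frac{1 + 30 \cdot 27}{27}\right) 41 = \left(-1 + \frac{1 + 810}{27}\right) 41 = \left(-1 + \frac{1}{27} \cdot 811\right) 41 = \left(-1 + \frac{811}{27}\right) 41 = \frac{784}{27} \cdot 41 = \frac{32144}{27}$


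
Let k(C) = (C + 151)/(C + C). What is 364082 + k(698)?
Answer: 508259321/1396 ≈ 3.6408e+5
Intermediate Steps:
k(C) = (151 + C)/(2*C) (k(C) = (151 + C)/((2*C)) = (151 + C)*(1/(2*C)) = (151 + C)/(2*C))
364082 + k(698) = 364082 + (½)*(151 + 698)/698 = 364082 + (½)*(1/698)*849 = 364082 + 849/1396 = 508259321/1396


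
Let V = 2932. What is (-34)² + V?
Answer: 4088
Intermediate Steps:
(-34)² + V = (-34)² + 2932 = 1156 + 2932 = 4088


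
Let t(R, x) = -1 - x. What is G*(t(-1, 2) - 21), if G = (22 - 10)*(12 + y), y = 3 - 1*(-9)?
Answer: -6912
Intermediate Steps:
y = 12 (y = 3 + 9 = 12)
G = 288 (G = (22 - 10)*(12 + 12) = 12*24 = 288)
G*(t(-1, 2) - 21) = 288*((-1 - 1*2) - 21) = 288*((-1 - 2) - 21) = 288*(-3 - 21) = 288*(-24) = -6912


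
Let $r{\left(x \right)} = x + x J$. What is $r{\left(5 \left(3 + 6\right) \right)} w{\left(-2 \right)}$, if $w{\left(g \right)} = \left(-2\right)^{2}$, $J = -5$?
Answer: $-720$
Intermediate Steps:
$w{\left(g \right)} = 4$
$r{\left(x \right)} = - 4 x$ ($r{\left(x \right)} = x + x \left(-5\right) = x - 5 x = - 4 x$)
$r{\left(5 \left(3 + 6\right) \right)} w{\left(-2 \right)} = - 4 \cdot 5 \left(3 + 6\right) 4 = - 4 \cdot 5 \cdot 9 \cdot 4 = \left(-4\right) 45 \cdot 4 = \left(-180\right) 4 = -720$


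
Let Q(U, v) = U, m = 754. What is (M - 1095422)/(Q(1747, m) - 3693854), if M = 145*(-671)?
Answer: 1192717/3692107 ≈ 0.32305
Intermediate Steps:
M = -97295
(M - 1095422)/(Q(1747, m) - 3693854) = (-97295 - 1095422)/(1747 - 3693854) = -1192717/(-3692107) = -1192717*(-1/3692107) = 1192717/3692107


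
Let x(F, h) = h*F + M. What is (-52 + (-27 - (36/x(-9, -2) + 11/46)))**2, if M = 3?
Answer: 679488489/103684 ≈ 6553.5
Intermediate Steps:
x(F, h) = 3 + F*h (x(F, h) = h*F + 3 = F*h + 3 = 3 + F*h)
(-52 + (-27 - (36/x(-9, -2) + 11/46)))**2 = (-52 + (-27 - (36/(3 - 9*(-2)) + 11/46)))**2 = (-52 + (-27 - (36/(3 + 18) + 11*(1/46))))**2 = (-52 + (-27 - (36/21 + 11/46)))**2 = (-52 + (-27 - (36*(1/21) + 11/46)))**2 = (-52 + (-27 - (12/7 + 11/46)))**2 = (-52 + (-27 - 1*629/322))**2 = (-52 + (-27 - 629/322))**2 = (-52 - 9323/322)**2 = (-26067/322)**2 = 679488489/103684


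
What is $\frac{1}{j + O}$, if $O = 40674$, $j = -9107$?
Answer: $\frac{1}{31567} \approx 3.1679 \cdot 10^{-5}$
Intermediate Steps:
$\frac{1}{j + O} = \frac{1}{-9107 + 40674} = \frac{1}{31567}$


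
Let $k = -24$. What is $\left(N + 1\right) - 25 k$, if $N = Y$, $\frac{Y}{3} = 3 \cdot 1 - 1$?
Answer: $607$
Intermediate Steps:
$Y = 6$ ($Y = 3 \left(3 \cdot 1 - 1\right) = 3 \left(3 - 1\right) = 3 \cdot 2 = 6$)
$N = 6$
$\left(N + 1\right) - 25 k = \left(6 + 1\right) - -600 = 7 + 600 = 607$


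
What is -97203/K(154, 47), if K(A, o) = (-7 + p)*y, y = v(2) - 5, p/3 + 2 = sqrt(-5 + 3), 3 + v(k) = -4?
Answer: -421213/748 - 97203*I*sqrt(2)/748 ≈ -563.12 - 183.78*I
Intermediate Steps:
v(k) = -7 (v(k) = -3 - 4 = -7)
p = -6 + 3*I*sqrt(2) (p = -6 + 3*sqrt(-5 + 3) = -6 + 3*sqrt(-2) = -6 + 3*(I*sqrt(2)) = -6 + 3*I*sqrt(2) ≈ -6.0 + 4.2426*I)
y = -12 (y = -7 - 5 = -12)
K(A, o) = 156 - 36*I*sqrt(2) (K(A, o) = (-7 + (-6 + 3*I*sqrt(2)))*(-12) = (-13 + 3*I*sqrt(2))*(-12) = 156 - 36*I*sqrt(2))
-97203/K(154, 47) = -97203/(156 - 36*I*sqrt(2))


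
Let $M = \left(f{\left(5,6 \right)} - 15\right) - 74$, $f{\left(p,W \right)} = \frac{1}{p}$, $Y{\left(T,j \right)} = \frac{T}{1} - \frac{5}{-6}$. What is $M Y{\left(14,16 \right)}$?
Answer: $- \frac{6586}{5} \approx -1317.2$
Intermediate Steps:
$Y{\left(T,j \right)} = \frac{5}{6} + T$ ($Y{\left(T,j \right)} = T 1 - - \frac{5}{6} = T + \frac{5}{6} = \frac{5}{6} + T$)
$M = - \frac{444}{5}$ ($M = \left(\frac{1}{5} - 15\right) - 74 = - \frac{74}{5} - 74 = - \frac{444}{5} \approx -88.8$)
$M Y{\left(14,16 \right)} = - \frac{444 \left(\frac{5}{6} + 14\right)}{5} = \left(- \frac{444}{5}\right) \frac{89}{6} = - \frac{6586}{5}$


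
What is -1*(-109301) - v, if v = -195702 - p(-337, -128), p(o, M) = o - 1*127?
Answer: 304539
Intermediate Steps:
p(o, M) = -127 + o (p(o, M) = o - 127 = -127 + o)
v = -195238 (v = -195702 - (-127 - 337) = -195702 - 1*(-464) = -195702 + 464 = -195238)
-1*(-109301) - v = -1*(-109301) - 1*(-195238) = 109301 + 195238 = 304539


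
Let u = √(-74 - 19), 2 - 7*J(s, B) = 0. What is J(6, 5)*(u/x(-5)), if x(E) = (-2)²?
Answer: I*√93/14 ≈ 0.68883*I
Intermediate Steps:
x(E) = 4
J(s, B) = 2/7 (J(s, B) = 2/7 - ⅐*0 = 2/7 + 0 = 2/7)
u = I*√93 (u = √(-93) = I*√93 ≈ 9.6436*I)
J(6, 5)*(u/x(-5)) = 2*((I*√93)/4)/7 = 2*((I*√93)*(¼))/7 = 2*(I*√93/4)/7 = I*√93/14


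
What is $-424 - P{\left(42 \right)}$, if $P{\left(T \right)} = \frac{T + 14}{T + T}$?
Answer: $- \frac{1274}{3} \approx -424.67$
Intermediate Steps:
$P{\left(T \right)} = \frac{14 + T}{2 T}$
$-424 - P{\left(42 \right)} = -424 - \frac{14 + 42}{2 \cdot 42} = -424 - \frac{1}{2} \cdot \frac{1}{42} \cdot 56 = -424 - \frac{2}{3} = - \frac{1274}{3}$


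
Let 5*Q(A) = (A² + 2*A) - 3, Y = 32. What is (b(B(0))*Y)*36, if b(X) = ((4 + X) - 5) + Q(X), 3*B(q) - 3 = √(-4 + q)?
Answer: -512/5 + 6912*I/5 ≈ -102.4 + 1382.4*I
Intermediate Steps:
Q(A) = -⅗ + A²/5 + 2*A/5 (Q(A) = ((A² + 2*A) - 3)/5 = (-3 + A² + 2*A)/5 = -⅗ + A²/5 + 2*A/5)
B(q) = 1 + √(-4 + q)/3
b(X) = -8/5 + X²/5 + 7*X/5 (b(X) = ((4 + X) - 5) + (-⅗ + X²/5 + 2*X/5) = (-1 + X) + (-⅗ + X²/5 + 2*X/5) = -8/5 + X²/5 + 7*X/5)
(b(B(0))*Y)*36 = ((-8/5 + (1 + √(-4 + 0)/3)²/5 + 7*(1 + √(-4 + 0)/3)/5)*32)*36 = ((-8/5 + (1 + √(-4)/3)²/5 + 7*(1 + √(-4)/3)/5)*32)*36 = ((-8/5 + (1 + (2*I)/3)²/5 + 7*(1 + (2*I)/3)/5)*32)*36 = ((-8/5 + (1 + 2*I/3)²/5 + 7*(1 + 2*I/3)/5)*32)*36 = ((-8/5 + (1 + 2*I/3)²/5 + (7/5 + 14*I/15))*32)*36 = ((-⅕ + (1 + 2*I/3)²/5 + 14*I/15)*32)*36 = (-32/5 + 32*(1 + 2*I/3)²/5 + 448*I/15)*36 = -1152/5 + 1152*(1 + 2*I/3)²/5 + 5376*I/5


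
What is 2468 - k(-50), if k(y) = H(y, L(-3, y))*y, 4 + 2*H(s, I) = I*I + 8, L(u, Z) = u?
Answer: 2793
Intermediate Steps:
H(s, I) = 2 + I²/2 (H(s, I) = -2 + (I*I + 8)/2 = -2 + (I² + 8)/2 = -2 + (8 + I²)/2 = -2 + (4 + I²/2) = 2 + I²/2)
k(y) = 13*y/2 (k(y) = (2 + (½)*(-3)²)*y = (2 + (½)*9)*y = (2 + 9/2)*y = 13*y/2)
2468 - k(-50) = 2468 - 13*(-50)/2 = 2468 - 1*(-325) = 2468 + 325 = 2793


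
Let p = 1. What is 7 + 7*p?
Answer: 14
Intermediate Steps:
7 + 7*p = 7 + 7*1 = 7 + 7 = 14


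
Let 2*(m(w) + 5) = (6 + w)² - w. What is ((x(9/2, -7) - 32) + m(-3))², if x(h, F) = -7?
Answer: 1444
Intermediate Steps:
m(w) = -5 + (6 + w)²/2 - w/2 (m(w) = -5 + ((6 + w)² - w)/2 = -5 + ((6 + w)²/2 - w/2) = -5 + (6 + w)²/2 - w/2)
((x(9/2, -7) - 32) + m(-3))² = ((-7 - 32) + (-5 + (6 - 3)²/2 - ½*(-3)))² = (-39 + (-5 + (½)*3² + 3/2))² = (-39 + (-5 + (½)*9 + 3/2))² = (-39 + (-5 + 9/2 + 3/2))² = (-39 + 1)² = (-38)² = 1444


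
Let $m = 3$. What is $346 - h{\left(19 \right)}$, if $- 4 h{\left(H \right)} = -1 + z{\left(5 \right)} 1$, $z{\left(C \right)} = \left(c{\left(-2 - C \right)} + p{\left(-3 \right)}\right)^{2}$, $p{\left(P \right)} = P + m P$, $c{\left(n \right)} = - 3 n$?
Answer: $366$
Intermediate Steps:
$p{\left(P \right)} = 4 P$ ($p{\left(P \right)} = P + 3 P = 4 P$)
$z{\left(C \right)} = \left(-6 + 3 C\right)^{2}$ ($z{\left(C \right)} = \left(- 3 \left(-2 - C\right) + 4 \left(-3\right)\right)^{2} = \left(\left(6 + 3 C\right) - 12\right)^{2} = \left(-6 + 3 C\right)^{2}$)
$h{\left(H \right)} = -20$ ($h{\left(H \right)} = - \frac{-1 + 9 \left(2 - 5\right)^{2} \cdot 1}{4} = - \frac{-1 + 9 \left(-3\right)^{2} \cdot 1}{4} = - \frac{-1 + 9 \cdot 9 \cdot 1}{4} = - \frac{-1 + 81 \cdot 1}{4} = - \frac{-1 + 81}{4} = \left(- \frac{1}{4}\right) 80 = -20$)
$346 - h{\left(19 \right)} = 346 - -20 = 346 + 20 = 366$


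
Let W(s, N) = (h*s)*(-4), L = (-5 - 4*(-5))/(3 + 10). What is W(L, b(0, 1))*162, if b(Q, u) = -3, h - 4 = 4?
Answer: -77760/13 ≈ -5981.5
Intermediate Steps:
h = 8 (h = 4 + 4 = 8)
L = 15/13 (L = (-5 + 20)/13 = 15*(1/13) = 15/13 ≈ 1.1538)
W(s, N) = -32*s (W(s, N) = (8*s)*(-4) = -32*s)
W(L, b(0, 1))*162 = -32*15/13*162 = -480/13*162 = -77760/13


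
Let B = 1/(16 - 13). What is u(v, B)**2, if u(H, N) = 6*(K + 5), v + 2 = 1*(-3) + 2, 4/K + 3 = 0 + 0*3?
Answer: 484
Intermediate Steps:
K = -4/3 (K = 4/(-3 + (0 + 0*3)) = 4/(-3 + (0 + 0)) = 4/(-3 + 0) = 4/(-3) = 4*(-1/3) = -4/3 ≈ -1.3333)
B = 1/3 ≈ 0.33333
v = -3 (v = -2 + (1*(-3) + 2) = -2 + (-3 + 2) = -2 - 1 = -3)
u(H, N) = 22 (u(H, N) = 6*(-4/3 + 5) = 6*(11/3) = 22)
u(v, B)**2 = 22**2 = 484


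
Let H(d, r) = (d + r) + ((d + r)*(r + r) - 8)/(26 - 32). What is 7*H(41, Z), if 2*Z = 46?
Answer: -8932/3 ≈ -2977.3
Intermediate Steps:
Z = 23 (Z = (1/2)*46 = 23)
H(d, r) = 4/3 + d + r - r*(d + r)/3 (H(d, r) = (d + r) + ((d + r)*(2*r) - 8)/(-6) = (d + r) + (2*r*(d + r) - 8)*(-1/6) = (d + r) + (-8 + 2*r*(d + r))*(-1/6) = (d + r) + (4/3 - r*(d + r)/3) = 4/3 + d + r - r*(d + r)/3)
7*H(41, Z) = 7*(4/3 + 41 + 23 - 1/3*23**2 - 1/3*41*23) = 7*(4/3 + 41 + 23 - 1/3*529 - 943/3) = 7*(4/3 + 41 + 23 - 529/3 - 943/3) = 7*(-1276/3) = -8932/3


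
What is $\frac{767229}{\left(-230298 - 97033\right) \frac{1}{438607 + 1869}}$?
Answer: $- \frac{337945961004}{327331} \approx -1.0324 \cdot 10^{6}$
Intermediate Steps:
$\frac{767229}{\left(-230298 - 97033\right) \frac{1}{438607 + 1869}} = \frac{767229}{\left(-327331\right) \frac{1}{440476}} = \frac{767229}{- \frac{327331}{440476}} = 767229 \left(- \frac{440476}{327331}\right) = - \frac{337945961004}{327331}$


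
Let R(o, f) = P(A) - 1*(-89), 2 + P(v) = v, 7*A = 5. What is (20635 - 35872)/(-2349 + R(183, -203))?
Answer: 106659/15829 ≈ 6.7382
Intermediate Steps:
A = 5/7 (A = (1/7)*5 = 5/7 ≈ 0.71429)
P(v) = -2 + v
R(o, f) = 614/7 (R(o, f) = (-2 + 5/7) - 1*(-89) = -9/7 + 89 = 614/7)
(20635 - 35872)/(-2349 + R(183, -203)) = (20635 - 35872)/(-2349 + 614/7) = -15237/(-15829/7) = -15237*(-7/15829) = 106659/15829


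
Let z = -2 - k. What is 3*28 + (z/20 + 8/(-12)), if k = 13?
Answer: 991/12 ≈ 82.583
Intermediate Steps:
z = -15 (z = -2 - 1*13 = -2 - 13 = -15)
3*28 + (z/20 + 8/(-12)) = 3*28 + (-15/20 + 8/(-12)) = 84 + (-15*1/20 + 8*(-1/12)) = 84 + (-¾ - ⅔) = 84 - 17/12 = 991/12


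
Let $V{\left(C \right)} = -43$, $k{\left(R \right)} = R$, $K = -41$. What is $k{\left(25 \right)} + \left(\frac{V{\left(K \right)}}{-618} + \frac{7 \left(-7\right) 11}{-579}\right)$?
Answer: $\frac{3101183}{119274} \approx 26.0$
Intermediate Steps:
$k{\left(25 \right)} + \left(\frac{V{\left(K \right)}}{-618} + \frac{7 \left(-7\right) 11}{-579}\right) = 25 - \left(- \frac{43}{618} - \frac{7 \left(-7\right) 11}{-579}\right) = 25 - \left(- \frac{43}{618} - \left(-49\right) 11 \left(- \frac{1}{579}\right)\right) = 25 + \left(\frac{43}{618} - - \frac{539}{579}\right) = 25 + \left(\frac{43}{618} + \frac{539}{579}\right) = 25 + \frac{119333}{119274} = \frac{3101183}{119274}$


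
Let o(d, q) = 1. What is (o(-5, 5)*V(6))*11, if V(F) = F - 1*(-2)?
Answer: 88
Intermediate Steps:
V(F) = 2 + F (V(F) = F + 2 = 2 + F)
(o(-5, 5)*V(6))*11 = (1*(2 + 6))*11 = (1*8)*11 = 8*11 = 88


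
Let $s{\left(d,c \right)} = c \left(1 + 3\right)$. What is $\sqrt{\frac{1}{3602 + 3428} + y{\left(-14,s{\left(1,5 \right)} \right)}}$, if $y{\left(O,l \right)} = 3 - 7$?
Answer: $\frac{i \sqrt{197676570}}{7030} \approx 2.0 i$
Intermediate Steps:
$s{\left(d,c \right)} = 4 c$ ($s{\left(d,c \right)} = c 4 = 4 c$)
$y{\left(O,l \right)} = -4$ ($y{\left(O,l \right)} = 3 - 7 = -4$)
$\sqrt{\frac{1}{3602 + 3428} + y{\left(-14,s{\left(1,5 \right)} \right)}} = \sqrt{\frac{1}{3602 + 3428} - 4} = \sqrt{\frac{1}{7030} - 4} = \sqrt{- \frac{28119}{7030}} = \frac{i \sqrt{197676570}}{7030}$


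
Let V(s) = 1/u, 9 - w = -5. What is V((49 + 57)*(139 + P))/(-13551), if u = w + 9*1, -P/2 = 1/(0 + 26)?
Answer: -1/311673 ≈ -3.2085e-6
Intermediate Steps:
w = 14 (w = 9 - 1*(-5) = 9 + 5 = 14)
P = -1/13 (P = -2/(0 + 26) = -2/26 = -2*1/26 = -1/13 ≈ -0.076923)
u = 23 (u = 14 + 9*1 = 14 + 9 = 23)
V(s) = 1/23
V((49 + 57)*(139 + P))/(-13551) = (1/23)/(-13551) = (1/23)*(-1/13551) = -1/311673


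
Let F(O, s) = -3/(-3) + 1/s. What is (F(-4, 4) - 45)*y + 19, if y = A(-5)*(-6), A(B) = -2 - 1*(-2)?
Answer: 19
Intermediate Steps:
F(O, s) = 1 + 1/s (F(O, s) = -3*(-⅓) + 1/s = 1 + 1/s)
A(B) = 0 (A(B) = -2 + 2 = 0)
y = 0 (y = 0*(-6) = 0)
(F(-4, 4) - 45)*y + 19 = ((1 + 4)/4 - 45)*0 + 19 = ((¼)*5 - 45)*0 + 19 = (5/4 - 45)*0 + 19 = -175/4*0 + 19 = 0 + 19 = 19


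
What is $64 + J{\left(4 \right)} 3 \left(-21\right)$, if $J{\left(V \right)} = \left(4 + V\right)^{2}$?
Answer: $-3968$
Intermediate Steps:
$64 + J{\left(4 \right)} 3 \left(-21\right) = 64 + \left(4 + 4\right)^{2} \cdot 3 \left(-21\right) = 64 + 8^{2} \left(-63\right) = 64 + 64 \left(-63\right) = 64 - 4032 = -3968$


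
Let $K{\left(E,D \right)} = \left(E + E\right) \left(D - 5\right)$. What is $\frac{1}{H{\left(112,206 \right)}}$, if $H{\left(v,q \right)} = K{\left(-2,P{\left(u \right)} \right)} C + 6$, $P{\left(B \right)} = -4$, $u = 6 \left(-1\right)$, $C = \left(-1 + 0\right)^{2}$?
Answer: $\frac{1}{42} \approx 0.02381$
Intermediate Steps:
$C = 1$ ($C = \left(-1\right)^{2} = 1$)
$u = -6$
$K{\left(E,D \right)} = 2 E \left(-5 + D\right)$
$H{\left(v,q \right)} = 42$ ($H{\left(v,q \right)} = 2 \left(-2\right) \left(-5 - 4\right) 1 + 6 = 2 \left(-2\right) \left(-9\right) 1 + 6 = 36 \cdot 1 + 6 = 36 + 6 = 42$)
$\frac{1}{H{\left(112,206 \right)}} = \frac{1}{42}$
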